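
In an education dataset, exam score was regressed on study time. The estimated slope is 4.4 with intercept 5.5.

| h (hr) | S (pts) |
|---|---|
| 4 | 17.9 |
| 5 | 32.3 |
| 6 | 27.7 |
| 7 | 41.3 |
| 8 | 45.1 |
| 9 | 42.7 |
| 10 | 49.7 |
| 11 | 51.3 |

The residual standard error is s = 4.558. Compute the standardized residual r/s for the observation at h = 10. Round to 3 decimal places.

ŷ = 5.5 + 4.4·10 = 49.5
r = 49.7 − 49.5 = 0.2
r/s = 0.2 / 4.558 = 0.044

0.044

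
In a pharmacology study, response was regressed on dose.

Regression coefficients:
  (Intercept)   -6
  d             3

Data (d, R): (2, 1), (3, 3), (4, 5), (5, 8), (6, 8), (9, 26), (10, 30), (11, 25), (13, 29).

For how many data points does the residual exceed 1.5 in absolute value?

5

d=2: R̂ = -6 + 3·2 = 0; e = 1 − 0 = 1
d=3: R̂ = -6 + 3·3 = 3; e = 3 − 3 = 0
d=4: R̂ = -6 + 3·4 = 6; e = 5 − 6 = -1
d=5: R̂ = -6 + 3·5 = 9; e = 8 − 9 = -1
d=6: R̂ = -6 + 3·6 = 12; e = 8 − 12 = -4
d=9: R̂ = -6 + 3·9 = 21; e = 26 − 21 = 5
d=10: R̂ = -6 + 3·10 = 24; e = 30 − 24 = 6
d=11: R̂ = -6 + 3·11 = 27; e = 25 − 27 = -2
d=13: R̂ = -6 + 3·13 = 33; e = 29 − 33 = -4
|e| > 1.5: d=6 (|e|=4), d=9 (|e|=5), d=10 (|e|=6), d=11 (|e|=2), d=13 (|e|=4) → 5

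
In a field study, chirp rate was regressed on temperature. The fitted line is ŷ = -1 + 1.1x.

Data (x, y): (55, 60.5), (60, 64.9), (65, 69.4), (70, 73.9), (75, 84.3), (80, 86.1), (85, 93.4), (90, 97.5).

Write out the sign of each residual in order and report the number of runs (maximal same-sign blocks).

6 runs

x=55: ŷ = -1 + 1.1·55 = 59.5; r = 60.5 − 59.5 = 1
x=60: ŷ = -1 + 1.1·60 = 65; r = 64.9 − 65 = -0.1
x=65: ŷ = -1 + 1.1·65 = 70.5; r = 69.4 − 70.5 = -1.1
x=70: ŷ = -1 + 1.1·70 = 76; r = 73.9 − 76 = -2.1
x=75: ŷ = -1 + 1.1·75 = 81.5; r = 84.3 − 81.5 = 2.8
x=80: ŷ = -1 + 1.1·80 = 87; r = 86.1 − 87 = -0.9
x=85: ŷ = -1 + 1.1·85 = 92.5; r = 93.4 − 92.5 = 0.9
x=90: ŷ = -1 + 1.1·90 = 98; r = 97.5 − 98 = -0.5
Signs: + − − − + − + −
Runs: +×1, −×3, +×1, −×1, +×1, −×1 → 6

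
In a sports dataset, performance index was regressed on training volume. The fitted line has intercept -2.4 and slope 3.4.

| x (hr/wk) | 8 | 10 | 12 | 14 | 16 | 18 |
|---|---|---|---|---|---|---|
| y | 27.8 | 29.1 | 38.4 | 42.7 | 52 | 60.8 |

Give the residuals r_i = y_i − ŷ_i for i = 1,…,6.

3, -2.5, 0, -2.5, 0, 2

x=8: ŷ = -2.4 + 3.4·8 = 24.8; r = 27.8 − 24.8 = 3
x=10: ŷ = -2.4 + 3.4·10 = 31.6; r = 29.1 − 31.6 = -2.5
x=12: ŷ = -2.4 + 3.4·12 = 38.4; r = 38.4 − 38.4 = 0
x=14: ŷ = -2.4 + 3.4·14 = 45.2; r = 42.7 − 45.2 = -2.5
x=16: ŷ = -2.4 + 3.4·16 = 52; r = 52 − 52 = 0
x=18: ŷ = -2.4 + 3.4·18 = 58.8; r = 60.8 − 58.8 = 2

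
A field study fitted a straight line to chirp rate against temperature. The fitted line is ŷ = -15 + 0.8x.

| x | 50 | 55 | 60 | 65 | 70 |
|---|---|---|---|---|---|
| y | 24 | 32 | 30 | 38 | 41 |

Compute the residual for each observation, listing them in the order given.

-1, 3, -3, 1, 0

x=50: ŷ = -15 + 0.8·50 = 25; e = 24 − 25 = -1
x=55: ŷ = -15 + 0.8·55 = 29; e = 32 − 29 = 3
x=60: ŷ = -15 + 0.8·60 = 33; e = 30 − 33 = -3
x=65: ŷ = -15 + 0.8·65 = 37; e = 38 − 37 = 1
x=70: ŷ = -15 + 0.8·70 = 41; e = 41 − 41 = 0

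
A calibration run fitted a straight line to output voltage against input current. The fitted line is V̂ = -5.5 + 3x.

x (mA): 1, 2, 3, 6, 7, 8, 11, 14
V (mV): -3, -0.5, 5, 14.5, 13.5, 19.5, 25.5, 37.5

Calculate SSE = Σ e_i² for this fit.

SSE = 17.5

x=1: V̂ = -5.5 + 3·1 = -2.5; e = -3 − (-2.5) = -0.5
x=2: V̂ = -5.5 + 3·2 = 0.5; e = -0.5 − 0.5 = -1
x=3: V̂ = -5.5 + 3·3 = 3.5; e = 5 − 3.5 = 1.5
x=6: V̂ = -5.5 + 3·6 = 12.5; e = 14.5 − 12.5 = 2
x=7: V̂ = -5.5 + 3·7 = 15.5; e = 13.5 − 15.5 = -2
x=8: V̂ = -5.5 + 3·8 = 18.5; e = 19.5 − 18.5 = 1
x=11: V̂ = -5.5 + 3·11 = 27.5; e = 25.5 − 27.5 = -2
x=14: V̂ = -5.5 + 3·14 = 36.5; e = 37.5 − 36.5 = 1
SSE = 0.25 + 1 + 2.25 + 4 + 4 + 1 + 4 + 1 = 17.5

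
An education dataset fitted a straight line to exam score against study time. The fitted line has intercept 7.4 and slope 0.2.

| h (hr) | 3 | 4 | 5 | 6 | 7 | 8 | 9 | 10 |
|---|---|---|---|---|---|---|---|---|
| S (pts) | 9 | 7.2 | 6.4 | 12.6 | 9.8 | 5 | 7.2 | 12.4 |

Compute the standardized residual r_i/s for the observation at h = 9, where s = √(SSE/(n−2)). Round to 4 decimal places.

-0.6794

h=3: ŷ = 7.4 + 0.2·3 = 8; r = 9 − 8 = 1
h=4: ŷ = 7.4 + 0.2·4 = 8.2; r = 7.2 − 8.2 = -1
h=5: ŷ = 7.4 + 0.2·5 = 8.4; r = 6.4 − 8.4 = -2
h=6: ŷ = 7.4 + 0.2·6 = 8.6; r = 12.6 − 8.6 = 4
h=7: ŷ = 7.4 + 0.2·7 = 8.8; r = 9.8 − 8.8 = 1
h=8: ŷ = 7.4 + 0.2·8 = 9; r = 5 − 9 = -4
h=9: ŷ = 7.4 + 0.2·9 = 9.2; r = 7.2 − 9.2 = -2
h=10: ŷ = 7.4 + 0.2·10 = 9.4; r = 12.4 − 9.4 = 3
SSE = 1 + 1 + 4 + 16 + 1 + 16 + 4 + 9 = 52
s = √(52/6) = 2.94392
r/s = -2 / 2.94392 = -0.6794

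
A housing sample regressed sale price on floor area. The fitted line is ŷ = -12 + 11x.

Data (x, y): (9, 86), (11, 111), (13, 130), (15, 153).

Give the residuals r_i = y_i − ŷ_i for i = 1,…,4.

x=9: ŷ = -12 + 11·9 = 87; r = 86 − 87 = -1
x=11: ŷ = -12 + 11·11 = 109; r = 111 − 109 = 2
x=13: ŷ = -12 + 11·13 = 131; r = 130 − 131 = -1
x=15: ŷ = -12 + 11·15 = 153; r = 153 − 153 = 0

-1, 2, -1, 0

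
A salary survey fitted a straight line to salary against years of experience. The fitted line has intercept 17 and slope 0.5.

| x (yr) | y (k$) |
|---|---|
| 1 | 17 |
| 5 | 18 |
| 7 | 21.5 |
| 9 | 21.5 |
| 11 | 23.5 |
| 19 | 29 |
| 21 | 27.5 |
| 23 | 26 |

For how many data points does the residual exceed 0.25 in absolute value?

6

x=1: ŷ = 17 + 0.5·1 = 17.5; r = 17 − 17.5 = -0.5
x=5: ŷ = 17 + 0.5·5 = 19.5; r = 18 − 19.5 = -1.5
x=7: ŷ = 17 + 0.5·7 = 20.5; r = 21.5 − 20.5 = 1
x=9: ŷ = 17 + 0.5·9 = 21.5; r = 21.5 − 21.5 = 0
x=11: ŷ = 17 + 0.5·11 = 22.5; r = 23.5 − 22.5 = 1
x=19: ŷ = 17 + 0.5·19 = 26.5; r = 29 − 26.5 = 2.5
x=21: ŷ = 17 + 0.5·21 = 27.5; r = 27.5 − 27.5 = 0
x=23: ŷ = 17 + 0.5·23 = 28.5; r = 26 − 28.5 = -2.5
|r| > 0.25: x=1 (|r|=0.5), x=5 (|r|=1.5), x=7 (|r|=1), x=11 (|r|=1), x=19 (|r|=2.5), x=23 (|r|=2.5) → 6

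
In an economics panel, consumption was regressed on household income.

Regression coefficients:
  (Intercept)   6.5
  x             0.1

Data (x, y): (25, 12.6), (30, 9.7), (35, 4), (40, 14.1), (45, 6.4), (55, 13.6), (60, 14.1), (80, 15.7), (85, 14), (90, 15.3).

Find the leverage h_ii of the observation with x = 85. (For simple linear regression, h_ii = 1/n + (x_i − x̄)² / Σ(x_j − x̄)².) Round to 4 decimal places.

h = 0.2852

x̄ = (25 + 30 + 35 + 40 + 45 + 55 + 60 + 80 + 85 + 90)/10 = 54.5
Σ(x − x̄)² = 870.25 + 600.25 + 380.25 + 210.25 + 90.25 + 0.25 + 30.25 + 650.25 + 930.25 + 1260.25 = 5022.5
h = 1/10 + (30.5)²/5022.5 = 0.1 + 0.185217 = 0.2852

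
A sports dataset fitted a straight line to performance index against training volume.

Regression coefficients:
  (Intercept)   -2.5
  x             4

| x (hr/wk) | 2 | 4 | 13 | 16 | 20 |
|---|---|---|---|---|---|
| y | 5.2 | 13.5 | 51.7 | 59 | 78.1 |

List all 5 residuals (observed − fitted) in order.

-0.3, 0, 2.2, -2.5, 0.6

x=2: ŷ = -2.5 + 4·2 = 5.5; e = 5.2 − 5.5 = -0.3
x=4: ŷ = -2.5 + 4·4 = 13.5; e = 13.5 − 13.5 = 0
x=13: ŷ = -2.5 + 4·13 = 49.5; e = 51.7 − 49.5 = 2.2
x=16: ŷ = -2.5 + 4·16 = 61.5; e = 59 − 61.5 = -2.5
x=20: ŷ = -2.5 + 4·20 = 77.5; e = 78.1 − 77.5 = 0.6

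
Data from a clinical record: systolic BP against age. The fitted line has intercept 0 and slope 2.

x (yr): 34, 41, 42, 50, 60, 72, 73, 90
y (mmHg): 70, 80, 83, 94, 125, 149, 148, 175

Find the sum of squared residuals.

x=34: ŷ = 2·34 = 68; e = 70 − 68 = 2
x=41: ŷ = 2·41 = 82; e = 80 − 82 = -2
x=42: ŷ = 2·42 = 84; e = 83 − 84 = -1
x=50: ŷ = 2·50 = 100; e = 94 − 100 = -6
x=60: ŷ = 2·60 = 120; e = 125 − 120 = 5
x=72: ŷ = 2·72 = 144; e = 149 − 144 = 5
x=73: ŷ = 2·73 = 146; e = 148 − 146 = 2
x=90: ŷ = 2·90 = 180; e = 175 − 180 = -5
SSE = 4 + 4 + 1 + 36 + 25 + 25 + 4 + 25 = 124

SSE = 124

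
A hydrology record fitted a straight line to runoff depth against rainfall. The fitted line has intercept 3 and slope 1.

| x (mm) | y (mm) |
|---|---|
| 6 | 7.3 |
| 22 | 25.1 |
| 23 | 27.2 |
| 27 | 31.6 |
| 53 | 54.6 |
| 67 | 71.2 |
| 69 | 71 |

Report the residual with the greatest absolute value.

x=6: ŷ = 3 + 6 = 9; r = 7.3 − 9 = -1.7
x=22: ŷ = 3 + 22 = 25; r = 25.1 − 25 = 0.1
x=23: ŷ = 3 + 23 = 26; r = 27.2 − 26 = 1.2
x=27: ŷ = 3 + 27 = 30; r = 31.6 − 30 = 1.6
x=53: ŷ = 3 + 53 = 56; r = 54.6 − 56 = -1.4
x=67: ŷ = 3 + 67 = 70; r = 71.2 − 70 = 1.2
x=69: ŷ = 3 + 69 = 72; r = 71 − 72 = -1
Largest |r| is 1.7 at x = 6, residual -1.7.

r = -1.7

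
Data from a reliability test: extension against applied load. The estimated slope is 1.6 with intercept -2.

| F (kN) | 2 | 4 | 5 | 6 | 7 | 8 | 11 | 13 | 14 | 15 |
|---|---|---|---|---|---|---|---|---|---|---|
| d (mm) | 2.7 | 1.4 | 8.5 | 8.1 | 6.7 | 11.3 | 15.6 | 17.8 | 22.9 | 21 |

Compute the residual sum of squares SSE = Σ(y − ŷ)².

F=2: d̂ = -2 + 1.6·2 = 1.2; r = 2.7 − 1.2 = 1.5
F=4: d̂ = -2 + 1.6·4 = 4.4; r = 1.4 − 4.4 = -3
F=5: d̂ = -2 + 1.6·5 = 6; r = 8.5 − 6 = 2.5
F=6: d̂ = -2 + 1.6·6 = 7.6; r = 8.1 − 7.6 = 0.5
F=7: d̂ = -2 + 1.6·7 = 9.2; r = 6.7 − 9.2 = -2.5
F=8: d̂ = -2 + 1.6·8 = 10.8; r = 11.3 − 10.8 = 0.5
F=11: d̂ = -2 + 1.6·11 = 15.6; r = 15.6 − 15.6 = 0
F=13: d̂ = -2 + 1.6·13 = 18.8; r = 17.8 − 18.8 = -1
F=14: d̂ = -2 + 1.6·14 = 20.4; r = 22.9 − 20.4 = 2.5
F=15: d̂ = -2 + 1.6·15 = 22; r = 21 − 22 = -1
SSE = 2.25 + 9 + 6.25 + 0.25 + 6.25 + 0.25 + 0 + 1 + 6.25 + 1 = 32.5

SSE = 32.5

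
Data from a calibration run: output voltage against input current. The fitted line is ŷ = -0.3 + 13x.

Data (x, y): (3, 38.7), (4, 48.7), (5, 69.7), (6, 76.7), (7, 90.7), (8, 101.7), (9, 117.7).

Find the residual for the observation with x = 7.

r = 0

ŷ = -0.3 + 13·7 = 90.7
r = 90.7 − 90.7 = 0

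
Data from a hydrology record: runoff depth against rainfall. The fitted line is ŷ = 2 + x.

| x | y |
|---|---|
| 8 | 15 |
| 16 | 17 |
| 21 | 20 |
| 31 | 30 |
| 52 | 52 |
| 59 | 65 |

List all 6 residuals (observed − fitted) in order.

x=8: ŷ = 2 + 8 = 10; e = 15 − 10 = 5
x=16: ŷ = 2 + 16 = 18; e = 17 − 18 = -1
x=21: ŷ = 2 + 21 = 23; e = 20 − 23 = -3
x=31: ŷ = 2 + 31 = 33; e = 30 − 33 = -3
x=52: ŷ = 2 + 52 = 54; e = 52 − 54 = -2
x=59: ŷ = 2 + 59 = 61; e = 65 − 61 = 4

5, -1, -3, -3, -2, 4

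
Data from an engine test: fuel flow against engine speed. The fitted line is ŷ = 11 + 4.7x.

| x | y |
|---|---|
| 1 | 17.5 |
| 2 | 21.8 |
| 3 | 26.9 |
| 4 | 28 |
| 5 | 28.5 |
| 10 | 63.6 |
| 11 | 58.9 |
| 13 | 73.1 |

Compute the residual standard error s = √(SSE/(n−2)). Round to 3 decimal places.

s = 3.968

x=1: ŷ = 11 + 4.7·1 = 15.7; e = 17.5 − 15.7 = 1.8
x=2: ŷ = 11 + 4.7·2 = 20.4; e = 21.8 − 20.4 = 1.4
x=3: ŷ = 11 + 4.7·3 = 25.1; e = 26.9 − 25.1 = 1.8
x=4: ŷ = 11 + 4.7·4 = 29.8; e = 28 − 29.8 = -1.8
x=5: ŷ = 11 + 4.7·5 = 34.5; e = 28.5 − 34.5 = -6
x=10: ŷ = 11 + 4.7·10 = 58; e = 63.6 − 58 = 5.6
x=11: ŷ = 11 + 4.7·11 = 62.7; e = 58.9 − 62.7 = -3.8
x=13: ŷ = 11 + 4.7·13 = 72.1; e = 73.1 − 72.1 = 1
SSE = 3.24 + 1.96 + 3.24 + 3.24 + 36 + 31.36 + 14.44 + 1 = 94.48
s = √(94.48/6) = √15.7467 ≈ 3.968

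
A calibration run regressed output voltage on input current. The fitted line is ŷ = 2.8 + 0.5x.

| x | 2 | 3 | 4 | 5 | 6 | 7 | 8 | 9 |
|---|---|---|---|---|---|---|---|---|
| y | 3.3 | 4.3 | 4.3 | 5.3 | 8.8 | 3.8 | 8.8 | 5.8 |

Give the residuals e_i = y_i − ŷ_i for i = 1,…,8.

x=2: ŷ = 2.8 + 0.5·2 = 3.8; e = 3.3 − 3.8 = -0.5
x=3: ŷ = 2.8 + 0.5·3 = 4.3; e = 4.3 − 4.3 = 0
x=4: ŷ = 2.8 + 0.5·4 = 4.8; e = 4.3 − 4.8 = -0.5
x=5: ŷ = 2.8 + 0.5·5 = 5.3; e = 5.3 − 5.3 = 0
x=6: ŷ = 2.8 + 0.5·6 = 5.8; e = 8.8 − 5.8 = 3
x=7: ŷ = 2.8 + 0.5·7 = 6.3; e = 3.8 − 6.3 = -2.5
x=8: ŷ = 2.8 + 0.5·8 = 6.8; e = 8.8 − 6.8 = 2
x=9: ŷ = 2.8 + 0.5·9 = 7.3; e = 5.8 − 7.3 = -1.5

-0.5, 0, -0.5, 0, 3, -2.5, 2, -1.5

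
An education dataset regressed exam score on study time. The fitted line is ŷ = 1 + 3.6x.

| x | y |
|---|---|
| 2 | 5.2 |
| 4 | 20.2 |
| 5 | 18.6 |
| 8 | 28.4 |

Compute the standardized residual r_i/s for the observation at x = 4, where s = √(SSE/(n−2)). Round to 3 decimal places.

1.161

x=2: ŷ = 1 + 3.6·2 = 8.2; r = 5.2 − 8.2 = -3
x=4: ŷ = 1 + 3.6·4 = 15.4; r = 20.2 − 15.4 = 4.8
x=5: ŷ = 1 + 3.6·5 = 19; r = 18.6 − 19 = -0.4
x=8: ŷ = 1 + 3.6·8 = 29.8; r = 28.4 − 29.8 = -1.4
SSE = 9 + 23.04 + 0.16 + 1.96 = 34.16
s = √(34.16/2) = 4.1328
r/s = 4.8 / 4.1328 = 1.161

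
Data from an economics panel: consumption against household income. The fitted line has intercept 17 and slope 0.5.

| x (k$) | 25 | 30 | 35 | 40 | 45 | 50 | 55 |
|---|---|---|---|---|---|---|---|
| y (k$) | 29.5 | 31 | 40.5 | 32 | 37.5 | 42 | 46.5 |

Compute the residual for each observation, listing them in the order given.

x=25: ŷ = 17 + 0.5·25 = 29.5; e = 29.5 − 29.5 = 0
x=30: ŷ = 17 + 0.5·30 = 32; e = 31 − 32 = -1
x=35: ŷ = 17 + 0.5·35 = 34.5; e = 40.5 − 34.5 = 6
x=40: ŷ = 17 + 0.5·40 = 37; e = 32 − 37 = -5
x=45: ŷ = 17 + 0.5·45 = 39.5; e = 37.5 − 39.5 = -2
x=50: ŷ = 17 + 0.5·50 = 42; e = 42 − 42 = 0
x=55: ŷ = 17 + 0.5·55 = 44.5; e = 46.5 − 44.5 = 2

0, -1, 6, -5, -2, 0, 2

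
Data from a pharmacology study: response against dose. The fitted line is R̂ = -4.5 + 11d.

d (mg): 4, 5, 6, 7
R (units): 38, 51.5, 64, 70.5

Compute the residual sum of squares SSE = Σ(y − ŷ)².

d=4: R̂ = -4.5 + 11·4 = 39.5; e = 38 − 39.5 = -1.5
d=5: R̂ = -4.5 + 11·5 = 50.5; e = 51.5 − 50.5 = 1
d=6: R̂ = -4.5 + 11·6 = 61.5; e = 64 − 61.5 = 2.5
d=7: R̂ = -4.5 + 11·7 = 72.5; e = 70.5 − 72.5 = -2
SSE = 2.25 + 1 + 6.25 + 4 = 13.5

SSE = 13.5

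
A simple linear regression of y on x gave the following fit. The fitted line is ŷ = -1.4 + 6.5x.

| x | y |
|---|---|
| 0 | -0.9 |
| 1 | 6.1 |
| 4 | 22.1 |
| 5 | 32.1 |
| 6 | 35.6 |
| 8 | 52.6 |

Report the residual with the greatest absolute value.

x=0: ŷ = -1.4 + 6.5·0 = -1.4; e = -0.9 − (-1.4) = 0.5
x=1: ŷ = -1.4 + 6.5·1 = 5.1; e = 6.1 − 5.1 = 1
x=4: ŷ = -1.4 + 6.5·4 = 24.6; e = 22.1 − 24.6 = -2.5
x=5: ŷ = -1.4 + 6.5·5 = 31.1; e = 32.1 − 31.1 = 1
x=6: ŷ = -1.4 + 6.5·6 = 37.6; e = 35.6 − 37.6 = -2
x=8: ŷ = -1.4 + 6.5·8 = 50.6; e = 52.6 − 50.6 = 2
Largest |e| is 2.5 at x = 4, residual -2.5.

e = -2.5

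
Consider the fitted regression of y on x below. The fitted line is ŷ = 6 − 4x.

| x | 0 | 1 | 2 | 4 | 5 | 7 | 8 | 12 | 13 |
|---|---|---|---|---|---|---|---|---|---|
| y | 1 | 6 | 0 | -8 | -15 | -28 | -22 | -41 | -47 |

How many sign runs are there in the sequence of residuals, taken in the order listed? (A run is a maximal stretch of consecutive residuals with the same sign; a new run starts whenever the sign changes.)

5 runs

x=0: ŷ = 6 − 4·0 = 6; e = 1 − 6 = -5
x=1: ŷ = 6 − 4·1 = 2; e = 6 − 2 = 4
x=2: ŷ = 6 − 4·2 = -2; e = 0 − (-2) = 2
x=4: ŷ = 6 − 4·4 = -10; e = -8 − (-10) = 2
x=5: ŷ = 6 − 4·5 = -14; e = -15 − (-14) = -1
x=7: ŷ = 6 − 4·7 = -22; e = -28 − (-22) = -6
x=8: ŷ = 6 − 4·8 = -26; e = -22 − (-26) = 4
x=12: ŷ = 6 − 4·12 = -42; e = -41 − (-42) = 1
x=13: ŷ = 6 − 4·13 = -46; e = -47 − (-46) = -1
Signs: − + + + − − + + −
Runs: −×1, +×3, −×2, +×2, −×1 → 5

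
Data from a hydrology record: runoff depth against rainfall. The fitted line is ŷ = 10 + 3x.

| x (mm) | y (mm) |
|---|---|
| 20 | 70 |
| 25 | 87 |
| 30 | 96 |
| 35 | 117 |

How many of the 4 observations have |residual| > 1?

3

x=20: ŷ = 10 + 3·20 = 70; r = 70 − 70 = 0
x=25: ŷ = 10 + 3·25 = 85; r = 87 − 85 = 2
x=30: ŷ = 10 + 3·30 = 100; r = 96 − 100 = -4
x=35: ŷ = 10 + 3·35 = 115; r = 117 − 115 = 2
|r| > 1: x=25 (|r|=2), x=30 (|r|=4), x=35 (|r|=2) → 3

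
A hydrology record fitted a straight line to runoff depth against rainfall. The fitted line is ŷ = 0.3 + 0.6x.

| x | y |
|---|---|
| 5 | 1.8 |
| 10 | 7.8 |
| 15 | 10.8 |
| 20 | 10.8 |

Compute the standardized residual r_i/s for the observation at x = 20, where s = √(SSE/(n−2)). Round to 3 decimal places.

x=5: ŷ = 0.3 + 0.6·5 = 3.3; r = 1.8 − 3.3 = -1.5
x=10: ŷ = 0.3 + 0.6·10 = 6.3; r = 7.8 − 6.3 = 1.5
x=15: ŷ = 0.3 + 0.6·15 = 9.3; r = 10.8 − 9.3 = 1.5
x=20: ŷ = 0.3 + 0.6·20 = 12.3; r = 10.8 − 12.3 = -1.5
SSE = 2.25 + 2.25 + 2.25 + 2.25 = 9
s = √(9/2) = 2.12132
r/s = -1.5 / 2.12132 = -0.707

-0.707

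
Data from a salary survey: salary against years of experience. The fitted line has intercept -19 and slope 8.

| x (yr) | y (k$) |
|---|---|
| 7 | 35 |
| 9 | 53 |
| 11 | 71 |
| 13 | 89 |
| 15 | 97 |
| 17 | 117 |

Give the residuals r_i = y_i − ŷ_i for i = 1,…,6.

x=7: ŷ = -19 + 8·7 = 37; r = 35 − 37 = -2
x=9: ŷ = -19 + 8·9 = 53; r = 53 − 53 = 0
x=11: ŷ = -19 + 8·11 = 69; r = 71 − 69 = 2
x=13: ŷ = -19 + 8·13 = 85; r = 89 − 85 = 4
x=15: ŷ = -19 + 8·15 = 101; r = 97 − 101 = -4
x=17: ŷ = -19 + 8·17 = 117; r = 117 − 117 = 0

-2, 0, 2, 4, -4, 0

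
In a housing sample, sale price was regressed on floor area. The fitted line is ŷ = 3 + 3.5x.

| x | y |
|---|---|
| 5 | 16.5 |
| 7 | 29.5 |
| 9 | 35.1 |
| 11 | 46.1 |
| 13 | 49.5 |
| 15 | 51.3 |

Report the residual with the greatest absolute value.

x=5: ŷ = 3 + 3.5·5 = 20.5; r = 16.5 − 20.5 = -4
x=7: ŷ = 3 + 3.5·7 = 27.5; r = 29.5 − 27.5 = 2
x=9: ŷ = 3 + 3.5·9 = 34.5; r = 35.1 − 34.5 = 0.6
x=11: ŷ = 3 + 3.5·11 = 41.5; r = 46.1 − 41.5 = 4.6
x=13: ŷ = 3 + 3.5·13 = 48.5; r = 49.5 − 48.5 = 1
x=15: ŷ = 3 + 3.5·15 = 55.5; r = 51.3 − 55.5 = -4.2
Largest |r| is 4.6 at x = 11, residual 4.6.

r = 4.6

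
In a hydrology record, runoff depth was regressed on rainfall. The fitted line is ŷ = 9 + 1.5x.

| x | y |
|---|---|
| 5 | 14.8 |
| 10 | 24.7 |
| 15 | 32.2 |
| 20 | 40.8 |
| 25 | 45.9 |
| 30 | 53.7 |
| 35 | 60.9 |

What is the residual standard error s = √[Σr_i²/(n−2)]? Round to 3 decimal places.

x=5: ŷ = 9 + 1.5·5 = 16.5; r = 14.8 − 16.5 = -1.7
x=10: ŷ = 9 + 1.5·10 = 24; r = 24.7 − 24 = 0.7
x=15: ŷ = 9 + 1.5·15 = 31.5; r = 32.2 − 31.5 = 0.7
x=20: ŷ = 9 + 1.5·20 = 39; r = 40.8 − 39 = 1.8
x=25: ŷ = 9 + 1.5·25 = 46.5; r = 45.9 − 46.5 = -0.6
x=30: ŷ = 9 + 1.5·30 = 54; r = 53.7 − 54 = -0.3
x=35: ŷ = 9 + 1.5·35 = 61.5; r = 60.9 − 61.5 = -0.6
SSE = 2.89 + 0.49 + 0.49 + 3.24 + 0.36 + 0.09 + 0.36 = 7.92
s = √(7.92/5) = √1.584 ≈ 1.259

s = 1.259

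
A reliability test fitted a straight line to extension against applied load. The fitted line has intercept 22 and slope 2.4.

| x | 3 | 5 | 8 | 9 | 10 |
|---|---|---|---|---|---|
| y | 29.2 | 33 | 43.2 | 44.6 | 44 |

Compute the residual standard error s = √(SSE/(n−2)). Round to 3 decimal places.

s = 1.826

x=3: ŷ = 22 + 2.4·3 = 29.2; r = 29.2 − 29.2 = 0
x=5: ŷ = 22 + 2.4·5 = 34; r = 33 − 34 = -1
x=8: ŷ = 22 + 2.4·8 = 41.2; r = 43.2 − 41.2 = 2
x=9: ŷ = 22 + 2.4·9 = 43.6; r = 44.6 − 43.6 = 1
x=10: ŷ = 22 + 2.4·10 = 46; r = 44 − 46 = -2
SSE = 0 + 1 + 4 + 1 + 4 = 10
s = √(10/3) = √3.33333 ≈ 1.826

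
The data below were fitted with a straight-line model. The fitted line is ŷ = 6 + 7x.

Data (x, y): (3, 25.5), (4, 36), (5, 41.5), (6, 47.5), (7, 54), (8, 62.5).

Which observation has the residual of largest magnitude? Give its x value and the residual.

x=3: ŷ = 6 + 7·3 = 27; e = 25.5 − 27 = -1.5
x=4: ŷ = 6 + 7·4 = 34; e = 36 − 34 = 2
x=5: ŷ = 6 + 7·5 = 41; e = 41.5 − 41 = 0.5
x=6: ŷ = 6 + 7·6 = 48; e = 47.5 − 48 = -0.5
x=7: ŷ = 6 + 7·7 = 55; e = 54 − 55 = -1
x=8: ŷ = 6 + 7·8 = 62; e = 62.5 − 62 = 0.5
Largest |e| is 2 at x = 4, residual 2.

x = 4, e = 2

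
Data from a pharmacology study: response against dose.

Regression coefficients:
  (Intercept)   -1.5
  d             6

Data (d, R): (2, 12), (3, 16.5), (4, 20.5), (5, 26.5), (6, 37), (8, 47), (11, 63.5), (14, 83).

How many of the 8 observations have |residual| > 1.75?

3

d=2: ŷ = -1.5 + 6·2 = 10.5; e = 12 − 10.5 = 1.5
d=3: ŷ = -1.5 + 6·3 = 16.5; e = 16.5 − 16.5 = 0
d=4: ŷ = -1.5 + 6·4 = 22.5; e = 20.5 − 22.5 = -2
d=5: ŷ = -1.5 + 6·5 = 28.5; e = 26.5 − 28.5 = -2
d=6: ŷ = -1.5 + 6·6 = 34.5; e = 37 − 34.5 = 2.5
d=8: ŷ = -1.5 + 6·8 = 46.5; e = 47 − 46.5 = 0.5
d=11: ŷ = -1.5 + 6·11 = 64.5; e = 63.5 − 64.5 = -1
d=14: ŷ = -1.5 + 6·14 = 82.5; e = 83 − 82.5 = 0.5
|e| > 1.75: d=4 (|e|=2), d=5 (|e|=2), d=6 (|e|=2.5) → 3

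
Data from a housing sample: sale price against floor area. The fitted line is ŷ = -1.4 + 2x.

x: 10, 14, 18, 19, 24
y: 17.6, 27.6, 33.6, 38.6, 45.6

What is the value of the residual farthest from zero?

x=10: ŷ = -1.4 + 2·10 = 18.6; e = 17.6 − 18.6 = -1
x=14: ŷ = -1.4 + 2·14 = 26.6; e = 27.6 − 26.6 = 1
x=18: ŷ = -1.4 + 2·18 = 34.6; e = 33.6 − 34.6 = -1
x=19: ŷ = -1.4 + 2·19 = 36.6; e = 38.6 − 36.6 = 2
x=24: ŷ = -1.4 + 2·24 = 46.6; e = 45.6 − 46.6 = -1
Largest |e| is 2 at x = 19, residual 2.

e = 2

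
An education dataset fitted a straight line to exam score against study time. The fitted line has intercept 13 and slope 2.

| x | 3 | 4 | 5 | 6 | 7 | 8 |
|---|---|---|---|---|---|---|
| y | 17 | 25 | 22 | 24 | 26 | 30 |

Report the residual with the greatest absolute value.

e = 4

x=3: ŷ = 13 + 2·3 = 19; e = 17 − 19 = -2
x=4: ŷ = 13 + 2·4 = 21; e = 25 − 21 = 4
x=5: ŷ = 13 + 2·5 = 23; e = 22 − 23 = -1
x=6: ŷ = 13 + 2·6 = 25; e = 24 − 25 = -1
x=7: ŷ = 13 + 2·7 = 27; e = 26 − 27 = -1
x=8: ŷ = 13 + 2·8 = 29; e = 30 − 29 = 1
Largest |e| is 4 at x = 4, residual 4.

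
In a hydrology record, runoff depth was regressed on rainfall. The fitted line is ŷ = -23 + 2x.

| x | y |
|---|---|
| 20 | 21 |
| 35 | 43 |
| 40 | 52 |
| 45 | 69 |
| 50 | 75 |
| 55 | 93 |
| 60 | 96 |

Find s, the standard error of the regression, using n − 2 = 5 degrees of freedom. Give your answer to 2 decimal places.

s = 4.52

x=20: ŷ = -23 + 2·20 = 17; e = 21 − 17 = 4
x=35: ŷ = -23 + 2·35 = 47; e = 43 − 47 = -4
x=40: ŷ = -23 + 2·40 = 57; e = 52 − 57 = -5
x=45: ŷ = -23 + 2·45 = 67; e = 69 − 67 = 2
x=50: ŷ = -23 + 2·50 = 77; e = 75 − 77 = -2
x=55: ŷ = -23 + 2·55 = 87; e = 93 − 87 = 6
x=60: ŷ = -23 + 2·60 = 97; e = 96 − 97 = -1
SSE = 16 + 16 + 25 + 4 + 4 + 36 + 1 = 102
s = √(102/5) = √20.4 ≈ 4.52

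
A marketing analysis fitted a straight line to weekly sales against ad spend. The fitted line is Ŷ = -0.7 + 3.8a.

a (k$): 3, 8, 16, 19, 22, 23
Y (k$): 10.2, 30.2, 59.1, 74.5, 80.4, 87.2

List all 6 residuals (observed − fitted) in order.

-0.5, 0.5, -1, 3, -2.5, 0.5

a=3: Ŷ = -0.7 + 3.8·3 = 10.7; r = 10.2 − 10.7 = -0.5
a=8: Ŷ = -0.7 + 3.8·8 = 29.7; r = 30.2 − 29.7 = 0.5
a=16: Ŷ = -0.7 + 3.8·16 = 60.1; r = 59.1 − 60.1 = -1
a=19: Ŷ = -0.7 + 3.8·19 = 71.5; r = 74.5 − 71.5 = 3
a=22: Ŷ = -0.7 + 3.8·22 = 82.9; r = 80.4 − 82.9 = -2.5
a=23: Ŷ = -0.7 + 3.8·23 = 86.7; r = 87.2 − 86.7 = 0.5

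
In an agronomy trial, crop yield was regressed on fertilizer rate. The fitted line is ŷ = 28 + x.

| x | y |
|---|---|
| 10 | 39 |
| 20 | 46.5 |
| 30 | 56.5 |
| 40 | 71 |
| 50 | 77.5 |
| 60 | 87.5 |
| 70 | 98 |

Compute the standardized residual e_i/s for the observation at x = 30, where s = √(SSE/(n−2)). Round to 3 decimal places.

x=10: ŷ = 28 + 10 = 38; e = 39 − 38 = 1
x=20: ŷ = 28 + 20 = 48; e = 46.5 − 48 = -1.5
x=30: ŷ = 28 + 30 = 58; e = 56.5 − 58 = -1.5
x=40: ŷ = 28 + 40 = 68; e = 71 − 68 = 3
x=50: ŷ = 28 + 50 = 78; e = 77.5 − 78 = -0.5
x=60: ŷ = 28 + 60 = 88; e = 87.5 − 88 = -0.5
x=70: ŷ = 28 + 70 = 98; e = 98 − 98 = 0
SSE = 1 + 2.25 + 2.25 + 9 + 0.25 + 0.25 + 0 = 15
s = √(15/5) = 1.73205
e/s = -1.5 / 1.73205 = -0.866

-0.866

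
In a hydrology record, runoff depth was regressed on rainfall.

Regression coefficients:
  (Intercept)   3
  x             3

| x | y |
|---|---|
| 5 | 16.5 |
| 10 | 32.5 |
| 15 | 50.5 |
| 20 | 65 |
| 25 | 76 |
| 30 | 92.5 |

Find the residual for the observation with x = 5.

e = -1.5

ŷ = 3 + 3·5 = 18
e = 16.5 − 18 = -1.5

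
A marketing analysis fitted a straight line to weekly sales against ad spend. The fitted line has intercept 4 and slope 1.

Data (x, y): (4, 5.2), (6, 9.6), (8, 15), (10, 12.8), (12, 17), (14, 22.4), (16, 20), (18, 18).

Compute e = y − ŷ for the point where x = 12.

e = 1

ŷ = 4 + 12 = 16
e = 17 − 16 = 1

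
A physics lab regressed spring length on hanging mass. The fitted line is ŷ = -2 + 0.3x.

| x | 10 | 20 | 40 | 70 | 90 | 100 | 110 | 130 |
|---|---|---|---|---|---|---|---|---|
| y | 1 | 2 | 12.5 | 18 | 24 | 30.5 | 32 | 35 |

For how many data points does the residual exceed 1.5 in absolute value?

4

x=10: ŷ = -2 + 0.3·10 = 1; e = 1 − 1 = 0
x=20: ŷ = -2 + 0.3·20 = 4; e = 2 − 4 = -2
x=40: ŷ = -2 + 0.3·40 = 10; e = 12.5 − 10 = 2.5
x=70: ŷ = -2 + 0.3·70 = 19; e = 18 − 19 = -1
x=90: ŷ = -2 + 0.3·90 = 25; e = 24 − 25 = -1
x=100: ŷ = -2 + 0.3·100 = 28; e = 30.5 − 28 = 2.5
x=110: ŷ = -2 + 0.3·110 = 31; e = 32 − 31 = 1
x=130: ŷ = -2 + 0.3·130 = 37; e = 35 − 37 = -2
|e| > 1.5: x=20 (|e|=2), x=40 (|e|=2.5), x=100 (|e|=2.5), x=130 (|e|=2) → 4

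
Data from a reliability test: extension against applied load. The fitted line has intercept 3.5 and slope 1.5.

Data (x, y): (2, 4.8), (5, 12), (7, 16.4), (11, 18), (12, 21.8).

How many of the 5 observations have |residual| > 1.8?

x=2: ŷ = 3.5 + 1.5·2 = 6.5; r = 4.8 − 6.5 = -1.7
x=5: ŷ = 3.5 + 1.5·5 = 11; r = 12 − 11 = 1
x=7: ŷ = 3.5 + 1.5·7 = 14; r = 16.4 − 14 = 2.4
x=11: ŷ = 3.5 + 1.5·11 = 20; r = 18 − 20 = -2
x=12: ŷ = 3.5 + 1.5·12 = 21.5; r = 21.8 − 21.5 = 0.3
|r| > 1.8: x=7 (|r|=2.4), x=11 (|r|=2) → 2

2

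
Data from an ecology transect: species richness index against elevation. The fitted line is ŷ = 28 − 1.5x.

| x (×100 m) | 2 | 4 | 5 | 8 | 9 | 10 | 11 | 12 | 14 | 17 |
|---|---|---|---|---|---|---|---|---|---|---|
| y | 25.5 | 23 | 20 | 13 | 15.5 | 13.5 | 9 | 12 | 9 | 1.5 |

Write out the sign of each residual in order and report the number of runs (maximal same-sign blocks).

6 runs

x=2: ŷ = 28 − 1.5·2 = 25; r = 25.5 − 25 = 0.5
x=4: ŷ = 28 − 1.5·4 = 22; r = 23 − 22 = 1
x=5: ŷ = 28 − 1.5·5 = 20.5; r = 20 − 20.5 = -0.5
x=8: ŷ = 28 − 1.5·8 = 16; r = 13 − 16 = -3
x=9: ŷ = 28 − 1.5·9 = 14.5; r = 15.5 − 14.5 = 1
x=10: ŷ = 28 − 1.5·10 = 13; r = 13.5 − 13 = 0.5
x=11: ŷ = 28 − 1.5·11 = 11.5; r = 9 − 11.5 = -2.5
x=12: ŷ = 28 − 1.5·12 = 10; r = 12 − 10 = 2
x=14: ŷ = 28 − 1.5·14 = 7; r = 9 − 7 = 2
x=17: ŷ = 28 − 1.5·17 = 2.5; r = 1.5 − 2.5 = -1
Signs: + + − − + + − + + −
Runs: +×2, −×2, +×2, −×1, +×2, −×1 → 6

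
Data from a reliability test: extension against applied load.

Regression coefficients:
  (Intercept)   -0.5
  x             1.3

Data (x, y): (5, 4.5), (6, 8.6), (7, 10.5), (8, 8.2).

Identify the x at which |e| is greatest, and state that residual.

x=5: ŷ = -0.5 + 1.3·5 = 6; e = 4.5 − 6 = -1.5
x=6: ŷ = -0.5 + 1.3·6 = 7.3; e = 8.6 − 7.3 = 1.3
x=7: ŷ = -0.5 + 1.3·7 = 8.6; e = 10.5 − 8.6 = 1.9
x=8: ŷ = -0.5 + 1.3·8 = 9.9; e = 8.2 − 9.9 = -1.7
Largest |e| is 1.9 at x = 7, residual 1.9.

x = 7, e = 1.9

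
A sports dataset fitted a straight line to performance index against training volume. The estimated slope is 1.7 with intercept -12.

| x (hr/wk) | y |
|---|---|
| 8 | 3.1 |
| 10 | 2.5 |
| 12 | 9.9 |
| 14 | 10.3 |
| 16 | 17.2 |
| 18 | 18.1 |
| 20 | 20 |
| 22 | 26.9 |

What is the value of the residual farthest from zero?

r = -2.5

x=8: ŷ = -12 + 1.7·8 = 1.6; r = 3.1 − 1.6 = 1.5
x=10: ŷ = -12 + 1.7·10 = 5; r = 2.5 − 5 = -2.5
x=12: ŷ = -12 + 1.7·12 = 8.4; r = 9.9 − 8.4 = 1.5
x=14: ŷ = -12 + 1.7·14 = 11.8; r = 10.3 − 11.8 = -1.5
x=16: ŷ = -12 + 1.7·16 = 15.2; r = 17.2 − 15.2 = 2
x=18: ŷ = -12 + 1.7·18 = 18.6; r = 18.1 − 18.6 = -0.5
x=20: ŷ = -12 + 1.7·20 = 22; r = 20 − 22 = -2
x=22: ŷ = -12 + 1.7·22 = 25.4; r = 26.9 − 25.4 = 1.5
Largest |r| is 2.5 at x = 10, residual -2.5.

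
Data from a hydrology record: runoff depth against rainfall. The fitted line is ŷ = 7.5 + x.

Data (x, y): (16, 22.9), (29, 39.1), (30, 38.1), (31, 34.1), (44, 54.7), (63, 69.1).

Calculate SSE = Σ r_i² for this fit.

x=16: ŷ = 7.5 + 16 = 23.5; r = 22.9 − 23.5 = -0.6
x=29: ŷ = 7.5 + 29 = 36.5; r = 39.1 − 36.5 = 2.6
x=30: ŷ = 7.5 + 30 = 37.5; r = 38.1 − 37.5 = 0.6
x=31: ŷ = 7.5 + 31 = 38.5; r = 34.1 − 38.5 = -4.4
x=44: ŷ = 7.5 + 44 = 51.5; r = 54.7 − 51.5 = 3.2
x=63: ŷ = 7.5 + 63 = 70.5; r = 69.1 − 70.5 = -1.4
SSE = 0.36 + 6.76 + 0.36 + 19.36 + 10.24 + 1.96 = 39.04

SSE = 39.04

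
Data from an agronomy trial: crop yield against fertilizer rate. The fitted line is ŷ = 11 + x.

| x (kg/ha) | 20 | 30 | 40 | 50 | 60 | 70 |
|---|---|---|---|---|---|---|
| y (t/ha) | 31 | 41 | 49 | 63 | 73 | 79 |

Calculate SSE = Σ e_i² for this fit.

x=20: ŷ = 11 + 20 = 31; e = 31 − 31 = 0
x=30: ŷ = 11 + 30 = 41; e = 41 − 41 = 0
x=40: ŷ = 11 + 40 = 51; e = 49 − 51 = -2
x=50: ŷ = 11 + 50 = 61; e = 63 − 61 = 2
x=60: ŷ = 11 + 60 = 71; e = 73 − 71 = 2
x=70: ŷ = 11 + 70 = 81; e = 79 − 81 = -2
SSE = 0 + 0 + 4 + 4 + 4 + 4 = 16

SSE = 16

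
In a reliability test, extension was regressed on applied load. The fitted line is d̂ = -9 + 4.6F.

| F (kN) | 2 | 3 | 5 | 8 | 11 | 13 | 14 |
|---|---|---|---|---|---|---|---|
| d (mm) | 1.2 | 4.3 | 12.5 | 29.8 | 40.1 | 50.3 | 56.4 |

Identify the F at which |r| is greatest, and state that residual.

F = 8, r = 2

F=2: d̂ = -9 + 4.6·2 = 0.2; r = 1.2 − 0.2 = 1
F=3: d̂ = -9 + 4.6·3 = 4.8; r = 4.3 − 4.8 = -0.5
F=5: d̂ = -9 + 4.6·5 = 14; r = 12.5 − 14 = -1.5
F=8: d̂ = -9 + 4.6·8 = 27.8; r = 29.8 − 27.8 = 2
F=11: d̂ = -9 + 4.6·11 = 41.6; r = 40.1 − 41.6 = -1.5
F=13: d̂ = -9 + 4.6·13 = 50.8; r = 50.3 − 50.8 = -0.5
F=14: d̂ = -9 + 4.6·14 = 55.4; r = 56.4 − 55.4 = 1
Largest |r| is 2 at F = 8, residual 2.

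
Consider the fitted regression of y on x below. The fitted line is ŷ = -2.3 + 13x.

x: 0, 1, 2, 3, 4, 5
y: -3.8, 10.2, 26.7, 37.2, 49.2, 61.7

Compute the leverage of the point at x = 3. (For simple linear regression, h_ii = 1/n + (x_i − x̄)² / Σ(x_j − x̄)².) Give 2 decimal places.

x̄ = (0 + 1 + 2 + 3 + 4 + 5)/6 = 2.5
Σ(x − x̄)² = 6.25 + 2.25 + 0.25 + 0.25 + 2.25 + 6.25 = 17.5
h = 1/6 + (0.5)²/17.5 = 0.166667 + 0.0142857 = 0.18

h = 0.18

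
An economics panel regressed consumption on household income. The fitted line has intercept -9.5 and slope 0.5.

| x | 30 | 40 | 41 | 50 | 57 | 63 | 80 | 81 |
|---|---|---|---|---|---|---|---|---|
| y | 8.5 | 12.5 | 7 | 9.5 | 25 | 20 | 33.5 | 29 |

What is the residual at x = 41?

ŷ = -9.5 + 0.5·41 = 11
r = 7 − 11 = -4

r = -4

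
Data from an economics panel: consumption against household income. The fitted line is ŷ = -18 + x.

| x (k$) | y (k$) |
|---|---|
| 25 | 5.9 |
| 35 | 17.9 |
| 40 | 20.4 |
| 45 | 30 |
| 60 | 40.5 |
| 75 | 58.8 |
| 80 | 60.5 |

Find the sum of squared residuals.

SSE = 21.32

x=25: ŷ = -18 + 25 = 7; e = 5.9 − 7 = -1.1
x=35: ŷ = -18 + 35 = 17; e = 17.9 − 17 = 0.9
x=40: ŷ = -18 + 40 = 22; e = 20.4 − 22 = -1.6
x=45: ŷ = -18 + 45 = 27; e = 30 − 27 = 3
x=60: ŷ = -18 + 60 = 42; e = 40.5 − 42 = -1.5
x=75: ŷ = -18 + 75 = 57; e = 58.8 − 57 = 1.8
x=80: ŷ = -18 + 80 = 62; e = 60.5 − 62 = -1.5
SSE = 1.21 + 0.81 + 2.56 + 9 + 2.25 + 3.24 + 2.25 = 21.32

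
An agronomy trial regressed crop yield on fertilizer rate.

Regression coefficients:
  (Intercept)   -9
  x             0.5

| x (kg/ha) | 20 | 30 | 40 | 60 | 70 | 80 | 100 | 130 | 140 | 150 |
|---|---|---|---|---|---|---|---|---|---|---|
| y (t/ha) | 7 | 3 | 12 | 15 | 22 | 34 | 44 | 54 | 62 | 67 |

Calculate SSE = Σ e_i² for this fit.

SSE = 122

x=20: ŷ = -9 + 0.5·20 = 1; e = 7 − 1 = 6
x=30: ŷ = -9 + 0.5·30 = 6; e = 3 − 6 = -3
x=40: ŷ = -9 + 0.5·40 = 11; e = 12 − 11 = 1
x=60: ŷ = -9 + 0.5·60 = 21; e = 15 − 21 = -6
x=70: ŷ = -9 + 0.5·70 = 26; e = 22 − 26 = -4
x=80: ŷ = -9 + 0.5·80 = 31; e = 34 − 31 = 3
x=100: ŷ = -9 + 0.5·100 = 41; e = 44 − 41 = 3
x=130: ŷ = -9 + 0.5·130 = 56; e = 54 − 56 = -2
x=140: ŷ = -9 + 0.5·140 = 61; e = 62 − 61 = 1
x=150: ŷ = -9 + 0.5·150 = 66; e = 67 − 66 = 1
SSE = 36 + 9 + 1 + 36 + 16 + 9 + 9 + 4 + 1 + 1 = 122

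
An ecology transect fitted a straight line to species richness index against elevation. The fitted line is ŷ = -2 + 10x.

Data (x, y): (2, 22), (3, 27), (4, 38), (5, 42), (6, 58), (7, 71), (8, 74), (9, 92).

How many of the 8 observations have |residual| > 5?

x=2: ŷ = -2 + 10·2 = 18; e = 22 − 18 = 4
x=3: ŷ = -2 + 10·3 = 28; e = 27 − 28 = -1
x=4: ŷ = -2 + 10·4 = 38; e = 38 − 38 = 0
x=5: ŷ = -2 + 10·5 = 48; e = 42 − 48 = -6
x=6: ŷ = -2 + 10·6 = 58; e = 58 − 58 = 0
x=7: ŷ = -2 + 10·7 = 68; e = 71 − 68 = 3
x=8: ŷ = -2 + 10·8 = 78; e = 74 − 78 = -4
x=9: ŷ = -2 + 10·9 = 88; e = 92 − 88 = 4
|e| > 5: x=5 (|e|=6) → 1

1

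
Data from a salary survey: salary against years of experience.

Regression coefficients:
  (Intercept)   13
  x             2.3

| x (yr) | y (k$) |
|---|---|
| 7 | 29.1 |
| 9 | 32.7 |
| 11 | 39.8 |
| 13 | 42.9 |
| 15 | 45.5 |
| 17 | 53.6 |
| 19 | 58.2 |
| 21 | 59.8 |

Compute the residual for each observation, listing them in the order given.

x=7: ŷ = 13 + 2.3·7 = 29.1; e = 29.1 − 29.1 = 0
x=9: ŷ = 13 + 2.3·9 = 33.7; e = 32.7 − 33.7 = -1
x=11: ŷ = 13 + 2.3·11 = 38.3; e = 39.8 − 38.3 = 1.5
x=13: ŷ = 13 + 2.3·13 = 42.9; e = 42.9 − 42.9 = 0
x=15: ŷ = 13 + 2.3·15 = 47.5; e = 45.5 − 47.5 = -2
x=17: ŷ = 13 + 2.3·17 = 52.1; e = 53.6 − 52.1 = 1.5
x=19: ŷ = 13 + 2.3·19 = 56.7; e = 58.2 − 56.7 = 1.5
x=21: ŷ = 13 + 2.3·21 = 61.3; e = 59.8 − 61.3 = -1.5

0, -1, 1.5, 0, -2, 1.5, 1.5, -1.5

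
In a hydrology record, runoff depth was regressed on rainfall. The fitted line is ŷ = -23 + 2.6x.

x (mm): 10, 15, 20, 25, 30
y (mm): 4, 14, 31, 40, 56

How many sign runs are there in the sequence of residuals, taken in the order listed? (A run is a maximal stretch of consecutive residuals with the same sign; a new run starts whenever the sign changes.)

5 runs

x=10: ŷ = -23 + 2.6·10 = 3; e = 4 − 3 = 1
x=15: ŷ = -23 + 2.6·15 = 16; e = 14 − 16 = -2
x=20: ŷ = -23 + 2.6·20 = 29; e = 31 − 29 = 2
x=25: ŷ = -23 + 2.6·25 = 42; e = 40 − 42 = -2
x=30: ŷ = -23 + 2.6·30 = 55; e = 56 − 55 = 1
Signs: + − + − +
Runs: +×1, −×1, +×1, −×1, +×1 → 5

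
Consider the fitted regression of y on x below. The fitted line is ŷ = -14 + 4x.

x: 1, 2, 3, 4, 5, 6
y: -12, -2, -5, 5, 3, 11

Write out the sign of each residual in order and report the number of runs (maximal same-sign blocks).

6 runs

x=1: ŷ = -14 + 4·1 = -10; r = -12 − (-10) = -2
x=2: ŷ = -14 + 4·2 = -6; r = -2 − (-6) = 4
x=3: ŷ = -14 + 4·3 = -2; r = -5 − (-2) = -3
x=4: ŷ = -14 + 4·4 = 2; r = 5 − 2 = 3
x=5: ŷ = -14 + 4·5 = 6; r = 3 − 6 = -3
x=6: ŷ = -14 + 4·6 = 10; r = 11 − 10 = 1
Signs: − + − + − +
Runs: −×1, +×1, −×1, +×1, −×1, +×1 → 6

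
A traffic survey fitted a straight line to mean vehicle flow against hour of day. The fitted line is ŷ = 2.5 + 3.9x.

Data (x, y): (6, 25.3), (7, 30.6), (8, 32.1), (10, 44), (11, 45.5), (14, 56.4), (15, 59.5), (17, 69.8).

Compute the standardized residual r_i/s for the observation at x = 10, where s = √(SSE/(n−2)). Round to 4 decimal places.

x=6: ŷ = 2.5 + 3.9·6 = 25.9; r = 25.3 − 25.9 = -0.6
x=7: ŷ = 2.5 + 3.9·7 = 29.8; r = 30.6 − 29.8 = 0.8
x=8: ŷ = 2.5 + 3.9·8 = 33.7; r = 32.1 − 33.7 = -1.6
x=10: ŷ = 2.5 + 3.9·10 = 41.5; r = 44 − 41.5 = 2.5
x=11: ŷ = 2.5 + 3.9·11 = 45.4; r = 45.5 − 45.4 = 0.1
x=14: ŷ = 2.5 + 3.9·14 = 57.1; r = 56.4 − 57.1 = -0.7
x=15: ŷ = 2.5 + 3.9·15 = 61; r = 59.5 − 61 = -1.5
x=17: ŷ = 2.5 + 3.9·17 = 68.8; r = 69.8 − 68.8 = 1
SSE = 0.36 + 0.64 + 2.56 + 6.25 + 0.01 + 0.49 + 2.25 + 1 = 13.56
s = √(13.56/6) = 1.50333
r/s = 2.5 / 1.50333 = 1.6630

1.6630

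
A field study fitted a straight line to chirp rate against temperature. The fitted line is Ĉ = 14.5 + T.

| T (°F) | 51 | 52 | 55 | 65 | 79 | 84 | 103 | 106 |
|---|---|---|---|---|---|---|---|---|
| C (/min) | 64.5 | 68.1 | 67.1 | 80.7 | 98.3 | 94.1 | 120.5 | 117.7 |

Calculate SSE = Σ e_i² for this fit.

T=51: Ĉ = 14.5 + 51 = 65.5; e = 64.5 − 65.5 = -1
T=52: Ĉ = 14.5 + 52 = 66.5; e = 68.1 − 66.5 = 1.6
T=55: Ĉ = 14.5 + 55 = 69.5; e = 67.1 − 69.5 = -2.4
T=65: Ĉ = 14.5 + 65 = 79.5; e = 80.7 − 79.5 = 1.2
T=79: Ĉ = 14.5 + 79 = 93.5; e = 98.3 − 93.5 = 4.8
T=84: Ĉ = 14.5 + 84 = 98.5; e = 94.1 − 98.5 = -4.4
T=103: Ĉ = 14.5 + 103 = 117.5; e = 120.5 − 117.5 = 3
T=106: Ĉ = 14.5 + 106 = 120.5; e = 117.7 − 120.5 = -2.8
SSE = 1 + 2.56 + 5.76 + 1.44 + 23.04 + 19.36 + 9 + 7.84 = 70

SSE = 70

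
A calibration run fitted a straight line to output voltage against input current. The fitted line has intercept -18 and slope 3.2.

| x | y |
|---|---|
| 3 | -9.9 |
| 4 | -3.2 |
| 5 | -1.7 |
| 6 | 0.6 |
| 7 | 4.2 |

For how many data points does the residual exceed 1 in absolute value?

2

x=3: ŷ = -18 + 3.2·3 = -8.4; e = -9.9 − (-8.4) = -1.5
x=4: ŷ = -18 + 3.2·4 = -5.2; e = -3.2 − (-5.2) = 2
x=5: ŷ = -18 + 3.2·5 = -2; e = -1.7 − (-2) = 0.3
x=6: ŷ = -18 + 3.2·6 = 1.2; e = 0.6 − 1.2 = -0.6
x=7: ŷ = -18 + 3.2·7 = 4.4; e = 4.2 − 4.4 = -0.2
|e| > 1: x=3 (|e|=1.5), x=4 (|e|=2) → 2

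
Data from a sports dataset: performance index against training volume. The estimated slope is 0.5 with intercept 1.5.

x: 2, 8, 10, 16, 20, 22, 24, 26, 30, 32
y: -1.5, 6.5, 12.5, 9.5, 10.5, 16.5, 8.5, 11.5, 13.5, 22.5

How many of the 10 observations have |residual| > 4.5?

x=2: ŷ = 1.5 + 0.5·2 = 2.5; r = -1.5 − 2.5 = -4
x=8: ŷ = 1.5 + 0.5·8 = 5.5; r = 6.5 − 5.5 = 1
x=10: ŷ = 1.5 + 0.5·10 = 6.5; r = 12.5 − 6.5 = 6
x=16: ŷ = 1.5 + 0.5·16 = 9.5; r = 9.5 − 9.5 = 0
x=20: ŷ = 1.5 + 0.5·20 = 11.5; r = 10.5 − 11.5 = -1
x=22: ŷ = 1.5 + 0.5·22 = 12.5; r = 16.5 − 12.5 = 4
x=24: ŷ = 1.5 + 0.5·24 = 13.5; r = 8.5 − 13.5 = -5
x=26: ŷ = 1.5 + 0.5·26 = 14.5; r = 11.5 − 14.5 = -3
x=30: ŷ = 1.5 + 0.5·30 = 16.5; r = 13.5 − 16.5 = -3
x=32: ŷ = 1.5 + 0.5·32 = 17.5; r = 22.5 − 17.5 = 5
|r| > 4.5: x=10 (|r|=6), x=24 (|r|=5), x=32 (|r|=5) → 3

3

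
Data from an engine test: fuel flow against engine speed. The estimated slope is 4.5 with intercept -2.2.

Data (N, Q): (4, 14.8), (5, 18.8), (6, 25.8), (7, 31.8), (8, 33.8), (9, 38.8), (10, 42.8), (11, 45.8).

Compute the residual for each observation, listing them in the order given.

N=4: Q̂ = -2.2 + 4.5·4 = 15.8; r = 14.8 − 15.8 = -1
N=5: Q̂ = -2.2 + 4.5·5 = 20.3; r = 18.8 − 20.3 = -1.5
N=6: Q̂ = -2.2 + 4.5·6 = 24.8; r = 25.8 − 24.8 = 1
N=7: Q̂ = -2.2 + 4.5·7 = 29.3; r = 31.8 − 29.3 = 2.5
N=8: Q̂ = -2.2 + 4.5·8 = 33.8; r = 33.8 − 33.8 = 0
N=9: Q̂ = -2.2 + 4.5·9 = 38.3; r = 38.8 − 38.3 = 0.5
N=10: Q̂ = -2.2 + 4.5·10 = 42.8; r = 42.8 − 42.8 = 0
N=11: Q̂ = -2.2 + 4.5·11 = 47.3; r = 45.8 − 47.3 = -1.5

-1, -1.5, 1, 2.5, 0, 0.5, 0, -1.5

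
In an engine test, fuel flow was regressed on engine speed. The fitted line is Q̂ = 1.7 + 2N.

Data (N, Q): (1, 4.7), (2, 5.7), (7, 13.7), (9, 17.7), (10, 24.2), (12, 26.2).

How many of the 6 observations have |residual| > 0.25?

N=1: Q̂ = 1.7 + 2·1 = 3.7; e = 4.7 − 3.7 = 1
N=2: Q̂ = 1.7 + 2·2 = 5.7; e = 5.7 − 5.7 = 0
N=7: Q̂ = 1.7 + 2·7 = 15.7; e = 13.7 − 15.7 = -2
N=9: Q̂ = 1.7 + 2·9 = 19.7; e = 17.7 − 19.7 = -2
N=10: Q̂ = 1.7 + 2·10 = 21.7; e = 24.2 − 21.7 = 2.5
N=12: Q̂ = 1.7 + 2·12 = 25.7; e = 26.2 − 25.7 = 0.5
|e| > 0.25: N=1 (|e|=1), N=7 (|e|=2), N=9 (|e|=2), N=10 (|e|=2.5), N=12 (|e|=0.5) → 5

5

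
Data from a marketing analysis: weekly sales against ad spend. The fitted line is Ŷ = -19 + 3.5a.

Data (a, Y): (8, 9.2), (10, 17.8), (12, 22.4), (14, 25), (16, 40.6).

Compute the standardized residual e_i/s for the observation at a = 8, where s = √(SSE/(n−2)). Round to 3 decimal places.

0.054

a=8: Ŷ = -19 + 3.5·8 = 9; e = 9.2 − 9 = 0.2
a=10: Ŷ = -19 + 3.5·10 = 16; e = 17.8 − 16 = 1.8
a=12: Ŷ = -19 + 3.5·12 = 23; e = 22.4 − 23 = -0.6
a=14: Ŷ = -19 + 3.5·14 = 30; e = 25 − 30 = -5
a=16: Ŷ = -19 + 3.5·16 = 37; e = 40.6 − 37 = 3.6
SSE = 0.04 + 3.24 + 0.36 + 25 + 12.96 = 41.6
s = √(41.6/3) = 3.7238
e/s = 0.2 / 3.7238 = 0.054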